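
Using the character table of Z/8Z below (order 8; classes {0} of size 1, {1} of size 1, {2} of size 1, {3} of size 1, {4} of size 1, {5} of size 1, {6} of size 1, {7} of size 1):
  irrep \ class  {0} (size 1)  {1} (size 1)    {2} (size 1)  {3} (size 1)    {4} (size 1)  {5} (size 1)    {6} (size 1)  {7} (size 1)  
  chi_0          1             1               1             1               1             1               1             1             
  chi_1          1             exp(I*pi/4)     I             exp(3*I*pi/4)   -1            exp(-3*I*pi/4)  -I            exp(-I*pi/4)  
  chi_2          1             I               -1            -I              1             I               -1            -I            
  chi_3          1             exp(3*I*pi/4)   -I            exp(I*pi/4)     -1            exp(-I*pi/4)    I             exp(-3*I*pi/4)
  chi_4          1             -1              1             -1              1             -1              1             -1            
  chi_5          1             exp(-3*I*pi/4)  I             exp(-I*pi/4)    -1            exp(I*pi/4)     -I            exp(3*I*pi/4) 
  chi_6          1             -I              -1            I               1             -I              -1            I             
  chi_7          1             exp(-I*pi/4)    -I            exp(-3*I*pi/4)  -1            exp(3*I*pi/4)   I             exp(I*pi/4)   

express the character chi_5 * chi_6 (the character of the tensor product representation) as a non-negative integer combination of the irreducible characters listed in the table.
chi_5 tensor chi_6 = chi_3 (all other irreducibles have multiplicity 0).

Solution. The character of a tensor product is the pointwise product (chi_5 * chi_6)(C) = chi_5(C) * chi_6(C):
  {0}: (1)*(1), {1}: (exp(-3*I*pi/4))*(-I), {2}: (I)*(-1), {3}: (exp(-I*pi/4))*(I), {4}: (-1)*(1), {5}: (exp(I*pi/4))*(-I), {6}: (-I)*(-1), {7}: (exp(3*I*pi/4))*(I)
so (chi_5 * chi_6) takes values
  {0} -> 1, {1} -> -exp(-I*pi/4), {2} -> -I, {3} -> exp(I*pi/4), {4} -> -1, {5} -> -exp(3*I*pi/4), {6} -> I, {7} -> exp(-3*I*pi/4).
Now take the inner product of this character with each irreducible chi from the table, <chi_5*chi_6, chi> = (1/8) sum_C |C| (chi_5*chi_6)(C) conj(chi(C)):
  <chi_5*chi_6, chi_0> = (1/8)[1*(1)*conj(1) + 1*(-exp(-I*pi/4))*conj(1) + 1*(-I)*conj(1) + 1*(exp(I*pi/4))*conj(1) + 1*(-1)*conj(1) + 1*(-exp(3*I*pi/4))*conj(1) + 1*(I)*conj(1) + 1*(exp(-3*I*pi/4))*conj(1)]
      = (1/8)[(1) + (-exp(-I*pi/4)) + (-I) + (exp(I*pi/4)) + (-1) + (-exp(3*I*pi/4)) + (I) + (exp(-3*I*pi/4))] = 0/8 = 0
  <chi_5*chi_6, chi_1> = (1/8)[1*(1)*conj(1) + 1*(-exp(-I*pi/4))*conj(exp(I*pi/4)) + 1*(-I)*conj(I) + 1*(exp(I*pi/4))*conj(exp(3*I*pi/4)) + 1*(-1)*conj(-1) + 1*(-exp(3*I*pi/4))*conj(exp(-3*I*pi/4)) + 1*(I)*conj(-I) + 1*(exp(-3*I*pi/4))*conj(exp(-I*pi/4))]
      = (1/8)[(1) + (I) + (-1) + (-I) + (1) + (I) + (-1) + (-I)] = 0/8 = 0
  <chi_5*chi_6, chi_2> = (1/8)[1*(1)*conj(1) + 1*(-exp(-I*pi/4))*conj(I) + 1*(-I)*conj(-1) + 1*(exp(I*pi/4))*conj(-I) + 1*(-1)*conj(1) + 1*(-exp(3*I*pi/4))*conj(I) + 1*(I)*conj(-1) + 1*(exp(-3*I*pi/4))*conj(-I)]
      = (1/8)[(1) + (exp(I*pi/4)) + (I) + (exp(3*I*pi/4)) + (-1) + (exp(-3*I*pi/4)) + (-I) + (exp(-I*pi/4))] = 0/8 = 0
  <chi_5*chi_6, chi_3> = (1/8)[1*(1)*conj(1) + 1*(-exp(-I*pi/4))*conj(exp(3*I*pi/4)) + 1*(-I)*conj(-I) + 1*(exp(I*pi/4))*conj(exp(I*pi/4)) + 1*(-1)*conj(-1) + 1*(-exp(3*I*pi/4))*conj(exp(-I*pi/4)) + 1*(I)*conj(I) + 1*(exp(-3*I*pi/4))*conj(exp(-3*I*pi/4))]
      = (1/8)[(1) + (1) + (1) + (1) + (1) + (1) + (1) + (1)] = 8/8 = 1
  <chi_5*chi_6, chi_4> = (1/8)[1*(1)*conj(1) + 1*(-exp(-I*pi/4))*conj(-1) + 1*(-I)*conj(1) + 1*(exp(I*pi/4))*conj(-1) + 1*(-1)*conj(1) + 1*(-exp(3*I*pi/4))*conj(-1) + 1*(I)*conj(1) + 1*(exp(-3*I*pi/4))*conj(-1)]
      = (1/8)[(1) + (exp(-I*pi/4)) + (-I) + (-exp(I*pi/4)) + (-1) + (exp(3*I*pi/4)) + (I) + (-exp(-3*I*pi/4))] = 0/8 = 0
  <chi_5*chi_6, chi_5> = (1/8)[1*(1)*conj(1) + 1*(-exp(-I*pi/4))*conj(exp(-3*I*pi/4)) + 1*(-I)*conj(I) + 1*(exp(I*pi/4))*conj(exp(-I*pi/4)) + 1*(-1)*conj(-1) + 1*(-exp(3*I*pi/4))*conj(exp(I*pi/4)) + 1*(I)*conj(-I) + 1*(exp(-3*I*pi/4))*conj(exp(3*I*pi/4))]
      = (1/8)[(1) + (-I) + (-1) + (I) + (1) + (-I) + (-1) + (I)] = 0/8 = 0
  <chi_5*chi_6, chi_6> = (1/8)[1*(1)*conj(1) + 1*(-exp(-I*pi/4))*conj(-I) + 1*(-I)*conj(-1) + 1*(exp(I*pi/4))*conj(I) + 1*(-1)*conj(1) + 1*(-exp(3*I*pi/4))*conj(-I) + 1*(I)*conj(-1) + 1*(exp(-3*I*pi/4))*conj(I)]
      = (1/8)[(1) + (-exp(I*pi/4)) + (I) + (-exp(3*I*pi/4)) + (-1) + (-exp(-3*I*pi/4)) + (-I) + (-exp(-I*pi/4))] = 0/8 = 0
  <chi_5*chi_6, chi_7> = (1/8)[1*(1)*conj(1) + 1*(-exp(-I*pi/4))*conj(exp(-I*pi/4)) + 1*(-I)*conj(-I) + 1*(exp(I*pi/4))*conj(exp(-3*I*pi/4)) + 1*(-1)*conj(-1) + 1*(-exp(3*I*pi/4))*conj(exp(3*I*pi/4)) + 1*(I)*conj(I) + 1*(exp(-3*I*pi/4))*conj(exp(I*pi/4))]
      = (1/8)[(1) + (-1) + (1) + (-1) + (1) + (-1) + (1) + (-1)] = 0/8 = 0
(Exp terms are combined using exp(i*s)*conj(exp(i*t)) = exp(i*(s-t)), and sums of them are collapsed using the identity that for every m > 1 the m distinct m-th roots of unity sum to 0, e.g. 1 + exp(2*I*pi/3) + exp(-2*I*pi/3) = 0.)
Hence the multiplicities are chi_3: 1. Dimension check: dim(chi_5)*dim(chi_6) = 1*1 = 1 and sum (mult * dim) = 1*1 = 1.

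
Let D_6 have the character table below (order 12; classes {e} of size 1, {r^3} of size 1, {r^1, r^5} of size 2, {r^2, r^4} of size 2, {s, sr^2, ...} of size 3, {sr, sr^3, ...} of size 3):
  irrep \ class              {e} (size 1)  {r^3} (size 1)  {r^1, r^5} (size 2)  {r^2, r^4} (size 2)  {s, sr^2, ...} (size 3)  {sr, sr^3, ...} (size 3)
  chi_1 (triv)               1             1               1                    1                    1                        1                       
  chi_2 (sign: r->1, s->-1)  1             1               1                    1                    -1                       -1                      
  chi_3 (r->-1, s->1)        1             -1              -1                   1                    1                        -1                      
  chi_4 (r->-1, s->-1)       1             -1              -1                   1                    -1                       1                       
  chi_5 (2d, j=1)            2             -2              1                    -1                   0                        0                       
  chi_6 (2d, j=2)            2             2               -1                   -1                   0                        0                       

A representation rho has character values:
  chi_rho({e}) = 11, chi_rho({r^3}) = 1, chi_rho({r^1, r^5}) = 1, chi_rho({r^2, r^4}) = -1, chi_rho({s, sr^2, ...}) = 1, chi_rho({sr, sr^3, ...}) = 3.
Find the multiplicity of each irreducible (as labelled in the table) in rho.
Multiplicities: chi_1: 2, chi_2: 0, chi_3: 0, chi_4: 1, chi_5: 2, chi_6: 2.

Explanation: Use <chi_rho, chi> = (1/|G|) sum_C |C| * chi_rho(C) * conj(chi(C)) with |G| = 12 for each irreducible chi in the table:
  <chi_rho, chi_1> = (1/12)[1*(11)*conj(1) + 1*(1)*conj(1) + 2*(1)*conj(1) + 2*(-1)*conj(1) + 3*(1)*conj(1) + 3*(3)*conj(1)]
      = (1/12)[(11) + (1) + (2) + (-2) + (3) + (9)] = 24/12 = 2
  <chi_rho, chi_2> = (1/12)[1*(11)*conj(1) + 1*(1)*conj(1) + 2*(1)*conj(1) + 2*(-1)*conj(1) + 3*(1)*conj(-1) + 3*(3)*conj(-1)]
      = (1/12)[(11) + (1) + (2) + (-2) + (-3) + (-9)] = 0/12 = 0
  <chi_rho, chi_3> = (1/12)[1*(11)*conj(1) + 1*(1)*conj(-1) + 2*(1)*conj(-1) + 2*(-1)*conj(1) + 3*(1)*conj(1) + 3*(3)*conj(-1)]
      = (1/12)[(11) + (-1) + (-2) + (-2) + (3) + (-9)] = 0/12 = 0
  <chi_rho, chi_4> = (1/12)[1*(11)*conj(1) + 1*(1)*conj(-1) + 2*(1)*conj(-1) + 2*(-1)*conj(1) + 3*(1)*conj(-1) + 3*(3)*conj(1)]
      = (1/12)[(11) + (-1) + (-2) + (-2) + (-3) + (9)] = 12/12 = 1
  <chi_rho, chi_5> = (1/12)[1*(11)*conj(2) + 1*(1)*conj(-2) + 2*(1)*conj(1) + 2*(-1)*conj(-1) + 3*(1)*conj(0) + 3*(3)*conj(0)]
      = (1/12)[(22) + (-2) + (2) + (2) + (0) + (0)] = 24/12 = 2
  <chi_rho, chi_6> = (1/12)[1*(11)*conj(2) + 1*(1)*conj(2) + 2*(1)*conj(-1) + 2*(-1)*conj(-1) + 3*(1)*conj(0) + 3*(3)*conj(0)]
      = (1/12)[(22) + (2) + (-2) + (2) + (0) + (0)] = 24/12 = 2
Dimension check: dim(rho) = sum (mult * dim) = 2*1 + 0*1 + 0*1 + 1*1 + 2*2 + 2*2 = 11 = chi_rho(e) = 11.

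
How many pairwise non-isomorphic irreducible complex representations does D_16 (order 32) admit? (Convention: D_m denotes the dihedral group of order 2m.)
11

Proof sketch: The number of irreducible complex representations of a finite group equals its number of conjugacy classes. D_16 has 11 conjugacy classes (n/2 + 3 for n even), so D_16 (order 32) has exactly 11 irreducible complex representations.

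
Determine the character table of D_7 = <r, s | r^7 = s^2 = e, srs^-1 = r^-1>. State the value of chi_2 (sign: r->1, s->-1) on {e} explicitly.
Conjugacy classes: {e} of size 1, {r^1, r^6} of size 2, {r^2, r^5} of size 2, {r^3, r^4} of size 2, {s, sr, ..., sr^6} of size 7.
Character table:
  irrep \ class              {e} (size 1)  {r^1, r^6} (size 2)  {r^2, r^5} (size 2)  {r^3, r^4} (size 2)  {s, sr, ..., sr^6} (size 7)
  chi_1 (triv)               1             1                    1                    1                    1                          
  chi_2 (sign: r->1, s->-1)  1             1                    1                    1                    -1                         
  chi_3 (2d, j=1)            2             2*cos(2*pi/7)        -2*cos(3*pi/7)       -2*cos(pi/7)         0                          
  chi_4 (2d, j=2)            2             -2*cos(3*pi/7)       -2*cos(pi/7)         2*cos(2*pi/7)        0                          
  chi_5 (2d, j=3)            2             -2*cos(pi/7)         2*cos(2*pi/7)        -2*cos(3*pi/7)       0                          

Spot check: chi_2 (sign: r->1, s->-1) on {e} = 1.

Explanation: D_7 has order 2*7 = 14 with 5 conjugacy classes, hence 5 irreducibles. Sum of squared dims 1 + 1 + 4 + 4 + 4 = 14 = |G|. Linear characters come from the abelianisation; the 2-dimensional irreps have character r^k -> 2*cos(2*pi*j*k/7), reflections -> 0.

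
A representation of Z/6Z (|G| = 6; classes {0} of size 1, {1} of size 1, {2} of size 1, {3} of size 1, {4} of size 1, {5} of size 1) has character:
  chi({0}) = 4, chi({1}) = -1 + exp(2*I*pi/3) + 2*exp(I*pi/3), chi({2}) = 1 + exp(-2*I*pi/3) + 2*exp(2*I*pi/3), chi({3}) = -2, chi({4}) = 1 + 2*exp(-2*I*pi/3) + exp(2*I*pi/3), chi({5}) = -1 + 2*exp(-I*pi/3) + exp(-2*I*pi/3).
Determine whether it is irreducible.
Not irreducible (reducible): <chi, chi> = 6 > 1.

Argument: <chi, chi> = (1/|G|) sum_C |C| * |chi(C)|^2 = (1/6)[1*|4|^2 + 1*|-1 + exp(2*I*pi/3) + 2*exp(I*pi/3)|^2 + 1*|1 + exp(-2*I*pi/3) + 2*exp(2*I*pi/3)|^2 + 1*|-2|^2 + 1*|1 + 2*exp(-2*I*pi/3) + exp(2*I*pi/3)|^2 + 1*|-1 + 2*exp(-I*pi/3) + exp(-2*I*pi/3)|^2]
  = (1/6)[(16) + (7) + (1) + (4) + (1) + (7)] = 36/6 = 6.
(Exp terms are combined using exp(i*s)*conj(exp(i*t)) = exp(i*(s-t)), and sums of them are collapsed using the identity that for every m > 1 the m distinct m-th roots of unity sum to 0, e.g. 1 + exp(2*I*pi/3) + exp(-2*I*pi/3) = 0.)
A character is irreducible iff <chi, chi> = 1, so this representation is reducible.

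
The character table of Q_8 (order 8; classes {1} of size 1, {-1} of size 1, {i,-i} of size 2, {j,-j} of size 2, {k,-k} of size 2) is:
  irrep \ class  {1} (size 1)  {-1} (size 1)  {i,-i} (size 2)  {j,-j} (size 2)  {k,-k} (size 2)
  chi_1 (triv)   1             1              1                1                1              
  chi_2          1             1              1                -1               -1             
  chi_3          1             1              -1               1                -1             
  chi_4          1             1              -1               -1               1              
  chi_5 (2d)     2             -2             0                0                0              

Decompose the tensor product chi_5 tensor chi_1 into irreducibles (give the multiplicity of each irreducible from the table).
chi_5 tensor chi_1 = chi_5 (all other irreducibles have multiplicity 0).

Working: The character of a tensor product is the pointwise product (chi_5 * chi_1)(C) = chi_5(C) * chi_1(C):
  {1}: (2)*(1), {-1}: (-2)*(1), {i,-i}: (0)*(1), {j,-j}: (0)*(1), {k,-k}: (0)*(1)
so (chi_5 * chi_1) takes values
  {1} -> 2, {-1} -> -2, {i,-i} -> 0, {j,-j} -> 0, {k,-k} -> 0.
Now take the inner product of this character with each irreducible chi from the table, <chi_5*chi_1, chi> = (1/8) sum_C |C| (chi_5*chi_1)(C) conj(chi(C)):
  <chi_5*chi_1, chi_1> = (1/8)[1*(2)*conj(1) + 1*(-2)*conj(1) + 2*(0)*conj(1) + 2*(0)*conj(1) + 2*(0)*conj(1)]
      = (1/8)[(2) + (-2) + (0) + (0) + (0)] = 0/8 = 0
  <chi_5*chi_1, chi_2> = (1/8)[1*(2)*conj(1) + 1*(-2)*conj(1) + 2*(0)*conj(1) + 2*(0)*conj(-1) + 2*(0)*conj(-1)]
      = (1/8)[(2) + (-2) + (0) + (0) + (0)] = 0/8 = 0
  <chi_5*chi_1, chi_3> = (1/8)[1*(2)*conj(1) + 1*(-2)*conj(1) + 2*(0)*conj(-1) + 2*(0)*conj(1) + 2*(0)*conj(-1)]
      = (1/8)[(2) + (-2) + (0) + (0) + (0)] = 0/8 = 0
  <chi_5*chi_1, chi_4> = (1/8)[1*(2)*conj(1) + 1*(-2)*conj(1) + 2*(0)*conj(-1) + 2*(0)*conj(-1) + 2*(0)*conj(1)]
      = (1/8)[(2) + (-2) + (0) + (0) + (0)] = 0/8 = 0
  <chi_5*chi_1, chi_5> = (1/8)[1*(2)*conj(2) + 1*(-2)*conj(-2) + 2*(0)*conj(0) + 2*(0)*conj(0) + 2*(0)*conj(0)]
      = (1/8)[(4) + (4) + (0) + (0) + (0)] = 8/8 = 1
Hence the multiplicities are chi_5: 1. Dimension check: dim(chi_5)*dim(chi_1) = 2*1 = 2 and sum (mult * dim) = 1*2 = 2.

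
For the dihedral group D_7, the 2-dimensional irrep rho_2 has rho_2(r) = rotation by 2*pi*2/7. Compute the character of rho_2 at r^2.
chi_{rho_2}(r^2) = 2*cos(2*pi*2*2/7) = -2*cos(pi/7)

Explanation: rho_2(r^2) is rotation by angle 2*pi*2*2/7, whose trace is 2*cos(2*pi*2*2/7) = -2*cos(pi/7).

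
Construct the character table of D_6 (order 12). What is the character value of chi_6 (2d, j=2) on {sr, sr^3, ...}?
Conjugacy classes: {e} of size 1, {r^3} of size 1, {r^1, r^5} of size 2, {r^2, r^4} of size 2, {s, sr^2, ...} of size 3, {sr, sr^3, ...} of size 3.
Character table:
  irrep \ class              {e} (size 1)  {r^3} (size 1)  {r^1, r^5} (size 2)  {r^2, r^4} (size 2)  {s, sr^2, ...} (size 3)  {sr, sr^3, ...} (size 3)
  chi_1 (triv)               1             1               1                    1                    1                        1                       
  chi_2 (sign: r->1, s->-1)  1             1               1                    1                    -1                       -1                      
  chi_3 (r->-1, s->1)        1             -1              -1                   1                    1                        -1                      
  chi_4 (r->-1, s->-1)       1             -1              -1                   1                    -1                       1                       
  chi_5 (2d, j=1)            2             -2              1                    -1                   0                        0                       
  chi_6 (2d, j=2)            2             2               -1                   -1                   0                        0                       

Spot check: chi_6 (2d, j=2) on {sr, sr^3, ...} = 0.

Reasoning: D_6 has order 2*6 = 12 with 6 conjugacy classes, hence 6 irreducibles. Sum of squared dims 1 + 1 + 1 + 1 + 4 + 4 = 12 = |G|. Linear characters come from the abelianisation; the 2-dimensional irreps have character r^k -> 2*cos(2*pi*j*k/6), reflections -> 0.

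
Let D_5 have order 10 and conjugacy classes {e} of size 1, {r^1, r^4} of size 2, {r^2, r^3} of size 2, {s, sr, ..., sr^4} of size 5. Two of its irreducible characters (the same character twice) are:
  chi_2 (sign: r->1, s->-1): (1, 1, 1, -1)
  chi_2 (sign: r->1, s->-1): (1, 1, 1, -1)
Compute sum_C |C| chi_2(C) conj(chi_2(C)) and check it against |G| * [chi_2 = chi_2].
Sum = 10 = |G| = 10; so <chi_2, chi_2> = 1 (norm-1 confirms irreducibility).

Solution. Compute term by term over conjugacy classes (|C| * chi_2(C) * conj(chi_2(C))):
  1*(1)*conj(1) + 2*(1)*conj(1) + 2*(1)*conj(1) + 5*(-1)*conj(-1)
  = (1) + (2) + (2) + (5)
  = 10.
Dividing by |G| = 10 gives 10/10 = 1, matching the row-orthogonality relation <chi_2, chi_2> = [chi_2 = chi_2].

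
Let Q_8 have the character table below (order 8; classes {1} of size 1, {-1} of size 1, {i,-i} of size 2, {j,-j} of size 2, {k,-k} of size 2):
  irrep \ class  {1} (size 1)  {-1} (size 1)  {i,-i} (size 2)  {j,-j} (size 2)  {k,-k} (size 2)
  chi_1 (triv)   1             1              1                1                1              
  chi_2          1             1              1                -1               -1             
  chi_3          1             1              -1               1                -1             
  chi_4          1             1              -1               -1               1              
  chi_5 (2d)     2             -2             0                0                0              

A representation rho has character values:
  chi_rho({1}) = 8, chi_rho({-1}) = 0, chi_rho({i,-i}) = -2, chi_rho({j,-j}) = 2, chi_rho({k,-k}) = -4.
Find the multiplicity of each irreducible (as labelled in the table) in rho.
Multiplicities: chi_1: 0, chi_2: 1, chi_3: 3, chi_4: 0, chi_5: 2.

Derivation: Use <chi_rho, chi> = (1/|G|) sum_C |C| * chi_rho(C) * conj(chi(C)) with |G| = 8 for each irreducible chi in the table:
  <chi_rho, chi_1> = (1/8)[1*(8)*conj(1) + 1*(0)*conj(1) + 2*(-2)*conj(1) + 2*(2)*conj(1) + 2*(-4)*conj(1)]
      = (1/8)[(8) + (0) + (-4) + (4) + (-8)] = 0/8 = 0
  <chi_rho, chi_2> = (1/8)[1*(8)*conj(1) + 1*(0)*conj(1) + 2*(-2)*conj(1) + 2*(2)*conj(-1) + 2*(-4)*conj(-1)]
      = (1/8)[(8) + (0) + (-4) + (-4) + (8)] = 8/8 = 1
  <chi_rho, chi_3> = (1/8)[1*(8)*conj(1) + 1*(0)*conj(1) + 2*(-2)*conj(-1) + 2*(2)*conj(1) + 2*(-4)*conj(-1)]
      = (1/8)[(8) + (0) + (4) + (4) + (8)] = 24/8 = 3
  <chi_rho, chi_4> = (1/8)[1*(8)*conj(1) + 1*(0)*conj(1) + 2*(-2)*conj(-1) + 2*(2)*conj(-1) + 2*(-4)*conj(1)]
      = (1/8)[(8) + (0) + (4) + (-4) + (-8)] = 0/8 = 0
  <chi_rho, chi_5> = (1/8)[1*(8)*conj(2) + 1*(0)*conj(-2) + 2*(-2)*conj(0) + 2*(2)*conj(0) + 2*(-4)*conj(0)]
      = (1/8)[(16) + (0) + (0) + (0) + (0)] = 16/8 = 2
Dimension check: dim(rho) = sum (mult * dim) = 0*1 + 1*1 + 3*1 + 0*1 + 2*2 = 8 = chi_rho(e) = 8.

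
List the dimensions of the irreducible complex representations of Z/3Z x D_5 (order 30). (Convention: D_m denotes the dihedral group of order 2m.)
Dimensions: 1, 1, 1, 1, 1, 1, 2, 2, 2, 2, 2, 2

Reasoning: There are 12 irreducibles (= number of conjugacy classes). Their dimensions d_i satisfy sum d_i^2 = |G| = 30: 1 + 1 + 1 + 1 + 1 + 1 + 4 + 4 + 4 + 4 + 4 + 4 = 30. (For the product with Z/3Z: each of the 3 1-dim characters of Z/3Z tensors with each irrep of D_5, giving 3 copies of each D_5-dimension.)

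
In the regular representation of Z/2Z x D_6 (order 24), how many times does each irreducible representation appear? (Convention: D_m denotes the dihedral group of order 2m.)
Each irreducible V_i of dimension d_i appears with multiplicity d_i, i.e. rho_reg = (direct sum over all irreducibles V_i) d_i V_i. The irreducible dimensions for Z/2Z x D_6 are 1, 1, 1, 1, 1, 1, 1, 1, 2, 2, 2, 2: 8 irreducibles of dimension 1, each with multiplicity 1; 4 irreducibles of dimension 2, each with multiplicity 2. Total dimension 8*1*1 + 4*2*2 = 24 = |G|.

Why: General theorem: in the regular representation of a finite group G, each irreducible appears with multiplicity equal to its dimension. Check: dim(rho_reg) = sum d_i^2 = 1 + 1 + 1 + 1 + 1 + 1 + 1 + 1 + 4 + 4 + 4 + 4 = 24 = |G|.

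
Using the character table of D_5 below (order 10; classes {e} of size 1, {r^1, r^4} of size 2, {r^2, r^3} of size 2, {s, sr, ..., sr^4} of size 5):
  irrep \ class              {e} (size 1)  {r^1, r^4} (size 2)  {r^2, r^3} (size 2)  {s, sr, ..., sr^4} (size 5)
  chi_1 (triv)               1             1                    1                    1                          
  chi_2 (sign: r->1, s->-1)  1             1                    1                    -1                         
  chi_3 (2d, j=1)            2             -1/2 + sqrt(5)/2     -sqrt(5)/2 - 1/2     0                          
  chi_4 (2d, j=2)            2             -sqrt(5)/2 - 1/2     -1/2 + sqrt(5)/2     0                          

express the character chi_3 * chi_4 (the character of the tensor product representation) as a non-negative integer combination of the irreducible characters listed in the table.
chi_3 tensor chi_4 = chi_3 + chi_4 (all other irreducibles have multiplicity 0).

Derivation: The character of a tensor product is the pointwise product (chi_3 * chi_4)(C) = chi_3(C) * chi_4(C):
  {e}: (2)*(2), {r^1, r^4}: (-1/2 + sqrt(5)/2)*(-sqrt(5)/2 - 1/2), {r^2, r^3}: (-sqrt(5)/2 - 1/2)*(-1/2 + sqrt(5)/2), {s, sr, ..., sr^4}: (0)*(0)
so (chi_3 * chi_4) takes values
  {e} -> 4, {r^1, r^4} -> -1, {r^2, r^3} -> -1, {s, sr, ..., sr^4} -> 0.
Now take the inner product of this character with each irreducible chi from the table, <chi_3*chi_4, chi> = (1/10) sum_C |C| (chi_3*chi_4)(C) conj(chi(C)):
  <chi_3*chi_4, chi_1> = (1/10)[1*(4)*conj(1) + 2*(-1)*conj(1) + 2*(-1)*conj(1) + 5*(0)*conj(1)]
      = (1/10)[(4) + (-2) + (-2) + (0)] = 0/10 = 0
  <chi_3*chi_4, chi_2> = (1/10)[1*(4)*conj(1) + 2*(-1)*conj(1) + 2*(-1)*conj(1) + 5*(0)*conj(-1)]
      = (1/10)[(4) + (-2) + (-2) + (0)] = 0/10 = 0
  <chi_3*chi_4, chi_3> = (1/10)[1*(4)*conj(2) + 2*(-1)*conj(-1/2 + sqrt(5)/2) + 2*(-1)*conj(-sqrt(5)/2 - 1/2) + 5*(0)*conj(0)]
      = (1/10)[(8) + (1 - sqrt(5)) + (1 + sqrt(5)) + (0)] = 10/10 = 1
  <chi_3*chi_4, chi_4> = (1/10)[1*(4)*conj(2) + 2*(-1)*conj(-sqrt(5)/2 - 1/2) + 2*(-1)*conj(-1/2 + sqrt(5)/2) + 5*(0)*conj(0)]
      = (1/10)[(8) + (1 + sqrt(5)) + (1 - sqrt(5)) + (0)] = 10/10 = 1
Hence the multiplicities are chi_3: 1, chi_4: 1. Dimension check: dim(chi_3)*dim(chi_4) = 2*2 = 4 and sum (mult * dim) = 1*2 + 1*2 = 4.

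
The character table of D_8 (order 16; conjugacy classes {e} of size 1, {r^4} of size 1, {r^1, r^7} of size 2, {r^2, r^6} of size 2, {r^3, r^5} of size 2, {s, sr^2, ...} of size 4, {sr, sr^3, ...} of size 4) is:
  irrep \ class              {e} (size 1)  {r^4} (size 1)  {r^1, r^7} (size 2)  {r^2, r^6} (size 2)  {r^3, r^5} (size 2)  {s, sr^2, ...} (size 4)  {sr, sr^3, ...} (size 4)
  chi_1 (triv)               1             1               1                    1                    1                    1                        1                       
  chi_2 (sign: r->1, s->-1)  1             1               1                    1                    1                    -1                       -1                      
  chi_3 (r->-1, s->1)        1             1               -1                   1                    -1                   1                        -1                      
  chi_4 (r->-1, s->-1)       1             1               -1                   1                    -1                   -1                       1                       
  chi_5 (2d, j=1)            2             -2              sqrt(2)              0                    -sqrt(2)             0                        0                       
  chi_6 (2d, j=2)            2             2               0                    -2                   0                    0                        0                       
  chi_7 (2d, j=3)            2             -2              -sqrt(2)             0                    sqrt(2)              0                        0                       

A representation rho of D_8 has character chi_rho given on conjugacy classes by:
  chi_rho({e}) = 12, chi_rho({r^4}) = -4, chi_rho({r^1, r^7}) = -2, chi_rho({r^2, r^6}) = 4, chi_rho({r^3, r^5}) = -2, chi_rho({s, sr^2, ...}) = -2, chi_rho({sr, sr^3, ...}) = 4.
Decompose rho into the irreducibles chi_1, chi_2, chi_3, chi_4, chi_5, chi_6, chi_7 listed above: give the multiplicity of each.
Multiplicities: chi_1: 1, chi_2: 0, chi_3: 0, chi_4: 3, chi_5: 2, chi_6: 0, chi_7: 2.

Justification: Use <chi_rho, chi> = (1/|G|) sum_C |C| * chi_rho(C) * conj(chi(C)) with |G| = 16 for each irreducible chi in the table:
  <chi_rho, chi_1> = (1/16)[1*(12)*conj(1) + 1*(-4)*conj(1) + 2*(-2)*conj(1) + 2*(4)*conj(1) + 2*(-2)*conj(1) + 4*(-2)*conj(1) + 4*(4)*conj(1)]
      = (1/16)[(12) + (-4) + (-4) + (8) + (-4) + (-8) + (16)] = 16/16 = 1
  <chi_rho, chi_2> = (1/16)[1*(12)*conj(1) + 1*(-4)*conj(1) + 2*(-2)*conj(1) + 2*(4)*conj(1) + 2*(-2)*conj(1) + 4*(-2)*conj(-1) + 4*(4)*conj(-1)]
      = (1/16)[(12) + (-4) + (-4) + (8) + (-4) + (8) + (-16)] = 0/16 = 0
  <chi_rho, chi_3> = (1/16)[1*(12)*conj(1) + 1*(-4)*conj(1) + 2*(-2)*conj(-1) + 2*(4)*conj(1) + 2*(-2)*conj(-1) + 4*(-2)*conj(1) + 4*(4)*conj(-1)]
      = (1/16)[(12) + (-4) + (4) + (8) + (4) + (-8) + (-16)] = 0/16 = 0
  <chi_rho, chi_4> = (1/16)[1*(12)*conj(1) + 1*(-4)*conj(1) + 2*(-2)*conj(-1) + 2*(4)*conj(1) + 2*(-2)*conj(-1) + 4*(-2)*conj(-1) + 4*(4)*conj(1)]
      = (1/16)[(12) + (-4) + (4) + (8) + (4) + (8) + (16)] = 48/16 = 3
  <chi_rho, chi_5> = (1/16)[1*(12)*conj(2) + 1*(-4)*conj(-2) + 2*(-2)*conj(sqrt(2)) + 2*(4)*conj(0) + 2*(-2)*conj(-sqrt(2)) + 4*(-2)*conj(0) + 4*(4)*conj(0)]
      = (1/16)[(24) + (8) + (-4*sqrt(2)) + (0) + (4*sqrt(2)) + (0) + (0)] = 32/16 = 2
  <chi_rho, chi_6> = (1/16)[1*(12)*conj(2) + 1*(-4)*conj(2) + 2*(-2)*conj(0) + 2*(4)*conj(-2) + 2*(-2)*conj(0) + 4*(-2)*conj(0) + 4*(4)*conj(0)]
      = (1/16)[(24) + (-8) + (0) + (-16) + (0) + (0) + (0)] = 0/16 = 0
  <chi_rho, chi_7> = (1/16)[1*(12)*conj(2) + 1*(-4)*conj(-2) + 2*(-2)*conj(-sqrt(2)) + 2*(4)*conj(0) + 2*(-2)*conj(sqrt(2)) + 4*(-2)*conj(0) + 4*(4)*conj(0)]
      = (1/16)[(24) + (8) + (4*sqrt(2)) + (0) + (-4*sqrt(2)) + (0) + (0)] = 32/16 = 2
Dimension check: dim(rho) = sum (mult * dim) = 1*1 + 0*1 + 0*1 + 3*1 + 2*2 + 0*2 + 2*2 = 12 = chi_rho(e) = 12.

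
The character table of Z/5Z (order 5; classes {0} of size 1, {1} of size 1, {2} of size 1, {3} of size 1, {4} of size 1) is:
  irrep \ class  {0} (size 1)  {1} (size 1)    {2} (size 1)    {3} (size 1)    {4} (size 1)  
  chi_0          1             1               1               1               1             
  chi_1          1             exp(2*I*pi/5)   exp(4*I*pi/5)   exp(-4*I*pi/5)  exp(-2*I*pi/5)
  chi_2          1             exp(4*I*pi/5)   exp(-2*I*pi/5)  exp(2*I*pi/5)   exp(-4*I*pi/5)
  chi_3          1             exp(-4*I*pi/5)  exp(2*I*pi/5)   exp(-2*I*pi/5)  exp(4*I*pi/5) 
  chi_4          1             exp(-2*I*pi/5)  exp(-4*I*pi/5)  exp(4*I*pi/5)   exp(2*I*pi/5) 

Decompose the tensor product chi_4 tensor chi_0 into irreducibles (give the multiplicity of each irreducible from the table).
chi_4 tensor chi_0 = chi_4 (all other irreducibles have multiplicity 0).

Explanation: The character of a tensor product is the pointwise product (chi_4 * chi_0)(C) = chi_4(C) * chi_0(C):
  {0}: (1)*(1), {1}: (exp(-2*I*pi/5))*(1), {2}: (exp(-4*I*pi/5))*(1), {3}: (exp(4*I*pi/5))*(1), {4}: (exp(2*I*pi/5))*(1)
so (chi_4 * chi_0) takes values
  {0} -> 1, {1} -> exp(-2*I*pi/5), {2} -> exp(-4*I*pi/5), {3} -> exp(4*I*pi/5), {4} -> exp(2*I*pi/5).
Now take the inner product of this character with each irreducible chi from the table, <chi_4*chi_0, chi> = (1/5) sum_C |C| (chi_4*chi_0)(C) conj(chi(C)):
  <chi_4*chi_0, chi_0> = (1/5)[1*(1)*conj(1) + 1*(exp(-2*I*pi/5))*conj(1) + 1*(exp(-4*I*pi/5))*conj(1) + 1*(exp(4*I*pi/5))*conj(1) + 1*(exp(2*I*pi/5))*conj(1)]
      = (1/5)[(1) + (exp(-2*I*pi/5)) + (exp(-4*I*pi/5)) + (exp(4*I*pi/5)) + (exp(2*I*pi/5))] = 0/5 = 0
  <chi_4*chi_0, chi_1> = (1/5)[1*(1)*conj(1) + 1*(exp(-2*I*pi/5))*conj(exp(2*I*pi/5)) + 1*(exp(-4*I*pi/5))*conj(exp(4*I*pi/5)) + 1*(exp(4*I*pi/5))*conj(exp(-4*I*pi/5)) + 1*(exp(2*I*pi/5))*conj(exp(-2*I*pi/5))]
      = (1/5)[(1) + (exp(-4*I*pi/5)) + (exp(2*I*pi/5)) + (exp(-2*I*pi/5)) + (exp(4*I*pi/5))] = 0/5 = 0
  <chi_4*chi_0, chi_2> = (1/5)[1*(1)*conj(1) + 1*(exp(-2*I*pi/5))*conj(exp(4*I*pi/5)) + 1*(exp(-4*I*pi/5))*conj(exp(-2*I*pi/5)) + 1*(exp(4*I*pi/5))*conj(exp(2*I*pi/5)) + 1*(exp(2*I*pi/5))*conj(exp(-4*I*pi/5))]
      = (1/5)[(1) + (exp(4*I*pi/5)) + (exp(-2*I*pi/5)) + (exp(2*I*pi/5)) + (exp(-4*I*pi/5))] = 0/5 = 0
  <chi_4*chi_0, chi_3> = (1/5)[1*(1)*conj(1) + 1*(exp(-2*I*pi/5))*conj(exp(-4*I*pi/5)) + 1*(exp(-4*I*pi/5))*conj(exp(2*I*pi/5)) + 1*(exp(4*I*pi/5))*conj(exp(-2*I*pi/5)) + 1*(exp(2*I*pi/5))*conj(exp(4*I*pi/5))]
      = (1/5)[(1) + (exp(2*I*pi/5)) + (exp(4*I*pi/5)) + (exp(-4*I*pi/5)) + (exp(-2*I*pi/5))] = 0/5 = 0
  <chi_4*chi_0, chi_4> = (1/5)[1*(1)*conj(1) + 1*(exp(-2*I*pi/5))*conj(exp(-2*I*pi/5)) + 1*(exp(-4*I*pi/5))*conj(exp(-4*I*pi/5)) + 1*(exp(4*I*pi/5))*conj(exp(4*I*pi/5)) + 1*(exp(2*I*pi/5))*conj(exp(2*I*pi/5))]
      = (1/5)[(1) + (1) + (1) + (1) + (1)] = 5/5 = 1
(Exp terms are combined using exp(i*s)*conj(exp(i*t)) = exp(i*(s-t)), and sums of them are collapsed using the identity that for every m > 1 the m distinct m-th roots of unity sum to 0, e.g. 1 + exp(2*I*pi/3) + exp(-2*I*pi/3) = 0.)
Hence the multiplicities are chi_4: 1. Dimension check: dim(chi_4)*dim(chi_0) = 1*1 = 1 and sum (mult * dim) = 1*1 = 1.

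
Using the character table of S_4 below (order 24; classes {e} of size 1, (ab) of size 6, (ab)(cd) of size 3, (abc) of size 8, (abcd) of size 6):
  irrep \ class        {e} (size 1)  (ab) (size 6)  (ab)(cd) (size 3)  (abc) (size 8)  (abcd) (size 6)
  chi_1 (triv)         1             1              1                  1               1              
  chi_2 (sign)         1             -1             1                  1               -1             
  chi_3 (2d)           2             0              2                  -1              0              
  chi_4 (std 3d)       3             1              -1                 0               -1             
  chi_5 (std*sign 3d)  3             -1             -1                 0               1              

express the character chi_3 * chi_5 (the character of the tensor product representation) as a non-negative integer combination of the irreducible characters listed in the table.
chi_3 tensor chi_5 = chi_4 + chi_5 (all other irreducibles have multiplicity 0).

Solution. The character of a tensor product is the pointwise product (chi_3 * chi_5)(C) = chi_3(C) * chi_5(C):
  {e}: (2)*(3), (ab): (0)*(-1), (ab)(cd): (2)*(-1), (abc): (-1)*(0), (abcd): (0)*(1)
so (chi_3 * chi_5) takes values
  {e} -> 6, (ab) -> 0, (ab)(cd) -> -2, (abc) -> 0, (abcd) -> 0.
Now take the inner product of this character with each irreducible chi from the table, <chi_3*chi_5, chi> = (1/24) sum_C |C| (chi_3*chi_5)(C) conj(chi(C)):
  <chi_3*chi_5, chi_1> = (1/24)[1*(6)*conj(1) + 6*(0)*conj(1) + 3*(-2)*conj(1) + 8*(0)*conj(1) + 6*(0)*conj(1)]
      = (1/24)[(6) + (0) + (-6) + (0) + (0)] = 0/24 = 0
  <chi_3*chi_5, chi_2> = (1/24)[1*(6)*conj(1) + 6*(0)*conj(-1) + 3*(-2)*conj(1) + 8*(0)*conj(1) + 6*(0)*conj(-1)]
      = (1/24)[(6) + (0) + (-6) + (0) + (0)] = 0/24 = 0
  <chi_3*chi_5, chi_3> = (1/24)[1*(6)*conj(2) + 6*(0)*conj(0) + 3*(-2)*conj(2) + 8*(0)*conj(-1) + 6*(0)*conj(0)]
      = (1/24)[(12) + (0) + (-12) + (0) + (0)] = 0/24 = 0
  <chi_3*chi_5, chi_4> = (1/24)[1*(6)*conj(3) + 6*(0)*conj(1) + 3*(-2)*conj(-1) + 8*(0)*conj(0) + 6*(0)*conj(-1)]
      = (1/24)[(18) + (0) + (6) + (0) + (0)] = 24/24 = 1
  <chi_3*chi_5, chi_5> = (1/24)[1*(6)*conj(3) + 6*(0)*conj(-1) + 3*(-2)*conj(-1) + 8*(0)*conj(0) + 6*(0)*conj(1)]
      = (1/24)[(18) + (0) + (6) + (0) + (0)] = 24/24 = 1
Hence the multiplicities are chi_4: 1, chi_5: 1. Dimension check: dim(chi_3)*dim(chi_5) = 2*3 = 6 and sum (mult * dim) = 1*3 + 1*3 = 6.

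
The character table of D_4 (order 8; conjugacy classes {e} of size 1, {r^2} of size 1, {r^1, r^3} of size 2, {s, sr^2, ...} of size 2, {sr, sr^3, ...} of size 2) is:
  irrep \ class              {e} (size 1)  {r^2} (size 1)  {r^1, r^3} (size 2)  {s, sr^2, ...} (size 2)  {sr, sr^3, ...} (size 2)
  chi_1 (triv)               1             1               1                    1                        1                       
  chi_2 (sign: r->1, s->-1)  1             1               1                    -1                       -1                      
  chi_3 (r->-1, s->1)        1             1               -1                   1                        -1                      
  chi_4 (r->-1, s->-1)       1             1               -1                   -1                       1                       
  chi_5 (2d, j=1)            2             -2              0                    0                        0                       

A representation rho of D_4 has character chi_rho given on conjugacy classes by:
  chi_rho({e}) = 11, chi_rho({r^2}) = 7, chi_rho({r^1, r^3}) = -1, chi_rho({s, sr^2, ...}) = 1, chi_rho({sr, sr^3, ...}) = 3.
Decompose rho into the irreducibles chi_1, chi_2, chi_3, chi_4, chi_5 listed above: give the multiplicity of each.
Multiplicities: chi_1: 3, chi_2: 1, chi_3: 2, chi_4: 3, chi_5: 1.

Solution. Use <chi_rho, chi> = (1/|G|) sum_C |C| * chi_rho(C) * conj(chi(C)) with |G| = 8 for each irreducible chi in the table:
  <chi_rho, chi_1> = (1/8)[1*(11)*conj(1) + 1*(7)*conj(1) + 2*(-1)*conj(1) + 2*(1)*conj(1) + 2*(3)*conj(1)]
      = (1/8)[(11) + (7) + (-2) + (2) + (6)] = 24/8 = 3
  <chi_rho, chi_2> = (1/8)[1*(11)*conj(1) + 1*(7)*conj(1) + 2*(-1)*conj(1) + 2*(1)*conj(-1) + 2*(3)*conj(-1)]
      = (1/8)[(11) + (7) + (-2) + (-2) + (-6)] = 8/8 = 1
  <chi_rho, chi_3> = (1/8)[1*(11)*conj(1) + 1*(7)*conj(1) + 2*(-1)*conj(-1) + 2*(1)*conj(1) + 2*(3)*conj(-1)]
      = (1/8)[(11) + (7) + (2) + (2) + (-6)] = 16/8 = 2
  <chi_rho, chi_4> = (1/8)[1*(11)*conj(1) + 1*(7)*conj(1) + 2*(-1)*conj(-1) + 2*(1)*conj(-1) + 2*(3)*conj(1)]
      = (1/8)[(11) + (7) + (2) + (-2) + (6)] = 24/8 = 3
  <chi_rho, chi_5> = (1/8)[1*(11)*conj(2) + 1*(7)*conj(-2) + 2*(-1)*conj(0) + 2*(1)*conj(0) + 2*(3)*conj(0)]
      = (1/8)[(22) + (-14) + (0) + (0) + (0)] = 8/8 = 1
Dimension check: dim(rho) = sum (mult * dim) = 3*1 + 1*1 + 2*1 + 3*1 + 1*2 = 11 = chi_rho(e) = 11.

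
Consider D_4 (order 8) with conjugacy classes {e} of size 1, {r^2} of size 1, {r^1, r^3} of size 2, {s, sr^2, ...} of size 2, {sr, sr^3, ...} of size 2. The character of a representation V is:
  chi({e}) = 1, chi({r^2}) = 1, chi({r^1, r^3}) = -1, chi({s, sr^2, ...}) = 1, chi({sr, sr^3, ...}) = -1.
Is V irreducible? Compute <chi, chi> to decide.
Irreducible: <chi, chi> = 1.

Why: <chi, chi> = (1/|G|) sum_C |C| * |chi(C)|^2 = (1/8)[1*|1|^2 + 1*|1|^2 + 2*|-1|^2 + 2*|1|^2 + 2*|-1|^2]
  = (1/8)[(1) + (1) + (2) + (2) + (2)] = 8/8 = 1.
A character is irreducible iff <chi, chi> = 1, so this representation is irreducible.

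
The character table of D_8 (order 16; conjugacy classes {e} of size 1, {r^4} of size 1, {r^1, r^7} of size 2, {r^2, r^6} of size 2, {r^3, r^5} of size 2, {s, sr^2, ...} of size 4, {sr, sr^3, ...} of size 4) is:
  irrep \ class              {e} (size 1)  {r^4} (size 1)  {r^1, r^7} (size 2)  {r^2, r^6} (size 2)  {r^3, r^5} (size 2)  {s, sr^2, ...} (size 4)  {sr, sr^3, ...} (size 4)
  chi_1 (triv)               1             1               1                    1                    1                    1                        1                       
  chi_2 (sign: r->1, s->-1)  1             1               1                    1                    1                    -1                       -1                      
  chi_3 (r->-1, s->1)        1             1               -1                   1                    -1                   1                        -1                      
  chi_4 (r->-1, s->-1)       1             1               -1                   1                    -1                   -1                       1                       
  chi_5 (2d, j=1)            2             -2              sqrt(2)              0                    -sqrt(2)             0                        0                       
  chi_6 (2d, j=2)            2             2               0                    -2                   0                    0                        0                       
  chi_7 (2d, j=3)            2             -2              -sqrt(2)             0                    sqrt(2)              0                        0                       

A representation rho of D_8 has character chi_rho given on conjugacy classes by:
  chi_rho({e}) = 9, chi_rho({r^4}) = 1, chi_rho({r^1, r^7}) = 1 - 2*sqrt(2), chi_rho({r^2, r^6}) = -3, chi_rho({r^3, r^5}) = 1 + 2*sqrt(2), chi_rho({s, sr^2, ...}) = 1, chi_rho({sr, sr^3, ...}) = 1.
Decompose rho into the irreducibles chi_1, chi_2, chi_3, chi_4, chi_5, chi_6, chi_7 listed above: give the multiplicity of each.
Multiplicities: chi_1: 1, chi_2: 0, chi_3: 0, chi_4: 0, chi_5: 0, chi_6: 2, chi_7: 2.

Working: Use <chi_rho, chi> = (1/|G|) sum_C |C| * chi_rho(C) * conj(chi(C)) with |G| = 16 for each irreducible chi in the table:
  <chi_rho, chi_1> = (1/16)[1*(9)*conj(1) + 1*(1)*conj(1) + 2*(1 - 2*sqrt(2))*conj(1) + 2*(-3)*conj(1) + 2*(1 + 2*sqrt(2))*conj(1) + 4*(1)*conj(1) + 4*(1)*conj(1)]
      = (1/16)[(9) + (1) + (2 - 4*sqrt(2)) + (-6) + (2 + 4*sqrt(2)) + (4) + (4)] = 16/16 = 1
  <chi_rho, chi_2> = (1/16)[1*(9)*conj(1) + 1*(1)*conj(1) + 2*(1 - 2*sqrt(2))*conj(1) + 2*(-3)*conj(1) + 2*(1 + 2*sqrt(2))*conj(1) + 4*(1)*conj(-1) + 4*(1)*conj(-1)]
      = (1/16)[(9) + (1) + (2 - 4*sqrt(2)) + (-6) + (2 + 4*sqrt(2)) + (-4) + (-4)] = 0/16 = 0
  <chi_rho, chi_3> = (1/16)[1*(9)*conj(1) + 1*(1)*conj(1) + 2*(1 - 2*sqrt(2))*conj(-1) + 2*(-3)*conj(1) + 2*(1 + 2*sqrt(2))*conj(-1) + 4*(1)*conj(1) + 4*(1)*conj(-1)]
      = (1/16)[(9) + (1) + (-2 + 4*sqrt(2)) + (-6) + (-4*sqrt(2) - 2) + (4) + (-4)] = 0/16 = 0
  <chi_rho, chi_4> = (1/16)[1*(9)*conj(1) + 1*(1)*conj(1) + 2*(1 - 2*sqrt(2))*conj(-1) + 2*(-3)*conj(1) + 2*(1 + 2*sqrt(2))*conj(-1) + 4*(1)*conj(-1) + 4*(1)*conj(1)]
      = (1/16)[(9) + (1) + (-2 + 4*sqrt(2)) + (-6) + (-4*sqrt(2) - 2) + (-4) + (4)] = 0/16 = 0
  <chi_rho, chi_5> = (1/16)[1*(9)*conj(2) + 1*(1)*conj(-2) + 2*(1 - 2*sqrt(2))*conj(sqrt(2)) + 2*(-3)*conj(0) + 2*(1 + 2*sqrt(2))*conj(-sqrt(2)) + 4*(1)*conj(0) + 4*(1)*conj(0)]
      = (1/16)[(18) + (-2) + (-8 + 2*sqrt(2)) + (0) + (-8 - 2*sqrt(2)) + (0) + (0)] = 0/16 = 0
  <chi_rho, chi_6> = (1/16)[1*(9)*conj(2) + 1*(1)*conj(2) + 2*(1 - 2*sqrt(2))*conj(0) + 2*(-3)*conj(-2) + 2*(1 + 2*sqrt(2))*conj(0) + 4*(1)*conj(0) + 4*(1)*conj(0)]
      = (1/16)[(18) + (2) + (0) + (12) + (0) + (0) + (0)] = 32/16 = 2
  <chi_rho, chi_7> = (1/16)[1*(9)*conj(2) + 1*(1)*conj(-2) + 2*(1 - 2*sqrt(2))*conj(-sqrt(2)) + 2*(-3)*conj(0) + 2*(1 + 2*sqrt(2))*conj(sqrt(2)) + 4*(1)*conj(0) + 4*(1)*conj(0)]
      = (1/16)[(18) + (-2) + (8 - 2*sqrt(2)) + (0) + (2*sqrt(2) + 8) + (0) + (0)] = 32/16 = 2
Dimension check: dim(rho) = sum (mult * dim) = 1*1 + 0*1 + 0*1 + 0*1 + 0*2 + 2*2 + 2*2 = 9 = chi_rho(e) = 9.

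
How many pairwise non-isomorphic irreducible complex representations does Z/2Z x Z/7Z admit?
14

The number of irreducible complex representations of a finite group equals its number of conjugacy classes. Z/2Z x Z/7Z is abelian of order 14, so every element is its own conjugacy class: 14 classes, so Z/2Z x Z/7Z (order 14) has exactly 14 irreducible complex representations.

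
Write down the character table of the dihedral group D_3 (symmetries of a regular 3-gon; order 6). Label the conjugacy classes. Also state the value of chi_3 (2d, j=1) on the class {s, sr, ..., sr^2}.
Conjugacy classes: {e} of size 1, {r^1, r^2} of size 2, {s, sr, ..., sr^2} of size 3.
Character table:
  irrep \ class              {e} (size 1)  {r^1, r^2} (size 2)  {s, sr, ..., sr^2} (size 3)
  chi_1 (triv)               1             1                    1                          
  chi_2 (sign: r->1, s->-1)  1             1                    -1                         
  chi_3 (2d, j=1)            2             -1                   0                          

Spot check: chi_3 (2d, j=1) on {s, sr, ..., sr^2} = 0.

Argument: D_3 has order 2*3 = 6 with 3 conjugacy classes, hence 3 irreducibles. Sum of squared dims 1 + 1 + 4 = 6 = |G|. Linear characters come from the abelianisation; the 2-dimensional irreps have character r^k -> 2*cos(2*pi*j*k/3), reflections -> 0.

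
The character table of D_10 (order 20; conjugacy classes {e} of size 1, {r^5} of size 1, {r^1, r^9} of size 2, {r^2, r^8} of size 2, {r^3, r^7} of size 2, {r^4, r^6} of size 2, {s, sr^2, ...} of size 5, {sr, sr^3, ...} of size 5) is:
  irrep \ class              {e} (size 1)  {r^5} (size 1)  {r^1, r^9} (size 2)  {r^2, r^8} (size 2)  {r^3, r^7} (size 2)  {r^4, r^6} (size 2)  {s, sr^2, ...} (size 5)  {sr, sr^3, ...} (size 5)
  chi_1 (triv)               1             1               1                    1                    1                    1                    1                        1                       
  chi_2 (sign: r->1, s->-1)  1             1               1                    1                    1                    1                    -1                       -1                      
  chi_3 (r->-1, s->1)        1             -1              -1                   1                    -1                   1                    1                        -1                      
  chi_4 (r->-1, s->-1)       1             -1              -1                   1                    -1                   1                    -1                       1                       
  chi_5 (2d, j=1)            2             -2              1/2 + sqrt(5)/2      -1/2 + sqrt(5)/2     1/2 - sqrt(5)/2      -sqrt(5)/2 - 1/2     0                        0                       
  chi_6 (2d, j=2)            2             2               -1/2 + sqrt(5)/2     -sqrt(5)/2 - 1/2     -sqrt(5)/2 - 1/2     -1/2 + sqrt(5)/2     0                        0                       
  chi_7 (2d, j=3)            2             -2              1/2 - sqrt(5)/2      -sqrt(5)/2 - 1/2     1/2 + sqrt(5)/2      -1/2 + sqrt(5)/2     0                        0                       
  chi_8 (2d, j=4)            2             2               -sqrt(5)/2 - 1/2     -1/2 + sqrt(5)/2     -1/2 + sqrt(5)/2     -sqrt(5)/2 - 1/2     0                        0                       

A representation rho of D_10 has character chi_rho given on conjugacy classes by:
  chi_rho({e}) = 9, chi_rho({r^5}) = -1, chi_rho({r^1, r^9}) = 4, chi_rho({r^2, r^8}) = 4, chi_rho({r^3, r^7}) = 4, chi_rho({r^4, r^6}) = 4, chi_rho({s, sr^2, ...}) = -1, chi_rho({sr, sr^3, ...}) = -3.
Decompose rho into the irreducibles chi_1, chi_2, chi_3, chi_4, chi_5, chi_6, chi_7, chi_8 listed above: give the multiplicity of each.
Multiplicities: chi_1: 1, chi_2: 3, chi_3: 1, chi_4: 0, chi_5: 1, chi_6: 0, chi_7: 1, chi_8: 0.

Working: Use <chi_rho, chi> = (1/|G|) sum_C |C| * chi_rho(C) * conj(chi(C)) with |G| = 20 for each irreducible chi in the table:
  <chi_rho, chi_1> = (1/20)[1*(9)*conj(1) + 1*(-1)*conj(1) + 2*(4)*conj(1) + 2*(4)*conj(1) + 2*(4)*conj(1) + 2*(4)*conj(1) + 5*(-1)*conj(1) + 5*(-3)*conj(1)]
      = (1/20)[(9) + (-1) + (8) + (8) + (8) + (8) + (-5) + (-15)] = 20/20 = 1
  <chi_rho, chi_2> = (1/20)[1*(9)*conj(1) + 1*(-1)*conj(1) + 2*(4)*conj(1) + 2*(4)*conj(1) + 2*(4)*conj(1) + 2*(4)*conj(1) + 5*(-1)*conj(-1) + 5*(-3)*conj(-1)]
      = (1/20)[(9) + (-1) + (8) + (8) + (8) + (8) + (5) + (15)] = 60/20 = 3
  <chi_rho, chi_3> = (1/20)[1*(9)*conj(1) + 1*(-1)*conj(-1) + 2*(4)*conj(-1) + 2*(4)*conj(1) + 2*(4)*conj(-1) + 2*(4)*conj(1) + 5*(-1)*conj(1) + 5*(-3)*conj(-1)]
      = (1/20)[(9) + (1) + (-8) + (8) + (-8) + (8) + (-5) + (15)] = 20/20 = 1
  <chi_rho, chi_4> = (1/20)[1*(9)*conj(1) + 1*(-1)*conj(-1) + 2*(4)*conj(-1) + 2*(4)*conj(1) + 2*(4)*conj(-1) + 2*(4)*conj(1) + 5*(-1)*conj(-1) + 5*(-3)*conj(1)]
      = (1/20)[(9) + (1) + (-8) + (8) + (-8) + (8) + (5) + (-15)] = 0/20 = 0
  <chi_rho, chi_5> = (1/20)[1*(9)*conj(2) + 1*(-1)*conj(-2) + 2*(4)*conj(1/2 + sqrt(5)/2) + 2*(4)*conj(-1/2 + sqrt(5)/2) + 2*(4)*conj(1/2 - sqrt(5)/2) + 2*(4)*conj(-sqrt(5)/2 - 1/2) + 5*(-1)*conj(0) + 5*(-3)*conj(0)]
      = (1/20)[(18) + (2) + (4 + 4*sqrt(5)) + (-4 + 4*sqrt(5)) + (4 - 4*sqrt(5)) + (-4*sqrt(5) - 4) + (0) + (0)] = 20/20 = 1
  <chi_rho, chi_6> = (1/20)[1*(9)*conj(2) + 1*(-1)*conj(2) + 2*(4)*conj(-1/2 + sqrt(5)/2) + 2*(4)*conj(-sqrt(5)/2 - 1/2) + 2*(4)*conj(-sqrt(5)/2 - 1/2) + 2*(4)*conj(-1/2 + sqrt(5)/2) + 5*(-1)*conj(0) + 5*(-3)*conj(0)]
      = (1/20)[(18) + (-2) + (-4 + 4*sqrt(5)) + (-4*sqrt(5) - 4) + (-4*sqrt(5) - 4) + (-4 + 4*sqrt(5)) + (0) + (0)] = 0/20 = 0
  <chi_rho, chi_7> = (1/20)[1*(9)*conj(2) + 1*(-1)*conj(-2) + 2*(4)*conj(1/2 - sqrt(5)/2) + 2*(4)*conj(-sqrt(5)/2 - 1/2) + 2*(4)*conj(1/2 + sqrt(5)/2) + 2*(4)*conj(-1/2 + sqrt(5)/2) + 5*(-1)*conj(0) + 5*(-3)*conj(0)]
      = (1/20)[(18) + (2) + (4 - 4*sqrt(5)) + (-4*sqrt(5) - 4) + (4 + 4*sqrt(5)) + (-4 + 4*sqrt(5)) + (0) + (0)] = 20/20 = 1
  <chi_rho, chi_8> = (1/20)[1*(9)*conj(2) + 1*(-1)*conj(2) + 2*(4)*conj(-sqrt(5)/2 - 1/2) + 2*(4)*conj(-1/2 + sqrt(5)/2) + 2*(4)*conj(-1/2 + sqrt(5)/2) + 2*(4)*conj(-sqrt(5)/2 - 1/2) + 5*(-1)*conj(0) + 5*(-3)*conj(0)]
      = (1/20)[(18) + (-2) + (-4*sqrt(5) - 4) + (-4 + 4*sqrt(5)) + (-4 + 4*sqrt(5)) + (-4*sqrt(5) - 4) + (0) + (0)] = 0/20 = 0
Dimension check: dim(rho) = sum (mult * dim) = 1*1 + 3*1 + 1*1 + 0*1 + 1*2 + 0*2 + 1*2 + 0*2 = 9 = chi_rho(e) = 9.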